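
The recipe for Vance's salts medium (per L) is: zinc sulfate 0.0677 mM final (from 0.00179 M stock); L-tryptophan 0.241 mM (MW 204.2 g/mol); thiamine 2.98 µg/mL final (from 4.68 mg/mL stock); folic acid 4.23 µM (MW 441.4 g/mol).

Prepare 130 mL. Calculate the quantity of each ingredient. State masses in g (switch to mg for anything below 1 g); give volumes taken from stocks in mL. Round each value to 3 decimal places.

zinc sulfate 4.917 mL; L-tryptophan 6.398 mg; thiamine 0.083 mL; folic acid 0.243 mg

Scale factor relative to 1 L: 0.13.
zinc sulfate: dilute stock: 0.0677 mM × 130 mL ÷ 1.79 mM = 4.917 mL
L-tryptophan: 0.241 mmol/L × 204.2 mg/mmol × 0.13 L = 6.398 mg
thiamine: V = C2·V2/C1 = 2.98 µg/mL × 130 mL ÷ 4680 µg/mL = 0.083 mL
folic acid: 4.23 µmol/L × 441.4 g/mol × 0.13 L ÷ 1000 = 0.243 mg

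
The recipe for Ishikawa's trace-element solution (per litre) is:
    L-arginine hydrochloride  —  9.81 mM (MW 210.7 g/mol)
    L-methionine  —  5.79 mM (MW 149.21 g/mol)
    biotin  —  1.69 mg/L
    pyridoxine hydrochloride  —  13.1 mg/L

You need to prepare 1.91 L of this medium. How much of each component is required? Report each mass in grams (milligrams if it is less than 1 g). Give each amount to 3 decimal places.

Working volume: 1.91 L.
L-arginine hydrochloride: 9.81 mmol/L × 210.7 g/mol × 1.91 L ÷ 1000 = 3.948 g
L-methionine: 5.79 mmol/L × 149.21 g/mol × 1.91 L ÷ 1000 = 1.650 g
biotin: 1.69 mg/L × 1.91 L = 3.228 mg
pyridoxine hydrochloride: 13.1 mg/L × 1.91 L = 25.021 mg

L-arginine hydrochloride 3.948 g; L-methionine 1.650 g; biotin 3.228 mg; pyridoxine hydrochloride 25.021 mg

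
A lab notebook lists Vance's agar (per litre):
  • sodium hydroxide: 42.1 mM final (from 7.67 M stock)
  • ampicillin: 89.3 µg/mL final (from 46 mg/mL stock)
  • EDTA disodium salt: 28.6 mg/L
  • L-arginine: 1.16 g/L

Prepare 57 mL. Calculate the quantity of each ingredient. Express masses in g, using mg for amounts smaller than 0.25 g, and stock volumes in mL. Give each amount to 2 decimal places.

Working volume: 57 mL = 0.057 L.
sodium hydroxide: C1V1 = C2V2 → 42.1 mM × 57 mL ÷ 7670 mM = 0.31 mL
ampicillin: C1V1 = C2V2 → 89.3 µg/mL × 57 mL ÷ 46000 µg/mL = 0.11 mL
EDTA disodium salt: 28.6 mg/L × 0.057 L = 1.63 mg
L-arginine: 1.16 g/L × 0.057 L = 0.06612 g = 66.12 mg

sodium hydroxide 0.31 mL; ampicillin 0.11 mL; EDTA disodium salt 1.63 mg; L-arginine 66.12 mg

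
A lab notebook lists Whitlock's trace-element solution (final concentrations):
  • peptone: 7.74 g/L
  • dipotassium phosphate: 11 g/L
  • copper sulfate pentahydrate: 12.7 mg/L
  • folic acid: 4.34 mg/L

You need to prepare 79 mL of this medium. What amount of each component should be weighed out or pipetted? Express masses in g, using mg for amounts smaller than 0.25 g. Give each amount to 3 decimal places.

peptone 0.611 g; dipotassium phosphate 0.869 g; copper sulfate pentahydrate 1.003 mg; folic acid 0.343 mg

Target volume = 79 mL = 0.079 L.
peptone: 7.74 g/L × 0.079 L = 0.611 g
dipotassium phosphate: 11 g/L × 0.079 L = 0.869 g
copper sulfate pentahydrate: 12.7 mg/L × 0.079 L = 1.003 mg
folic acid: 4.34 mg/L × 0.079 L = 0.343 mg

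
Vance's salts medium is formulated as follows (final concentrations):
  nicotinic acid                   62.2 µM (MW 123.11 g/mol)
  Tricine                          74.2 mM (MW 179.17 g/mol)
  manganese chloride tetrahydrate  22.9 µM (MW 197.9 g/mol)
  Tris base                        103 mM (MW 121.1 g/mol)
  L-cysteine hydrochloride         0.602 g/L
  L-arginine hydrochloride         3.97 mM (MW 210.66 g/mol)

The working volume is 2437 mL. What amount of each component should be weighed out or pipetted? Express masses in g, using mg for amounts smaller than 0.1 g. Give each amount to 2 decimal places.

Scale factor relative to 1 L: 2.437.
nicotinic acid: 62.2 µmol/L × 123.11 g/mol × 2.437 L ÷ 1000 = 18.66 mg
Tricine: 74.2 mmol/L × 179.17 g/mol × 2.437 L ÷ 1000 = 32.40 g
manganese chloride tetrahydrate: 22.9 µmol/L × 197.9 g/mol × 2.437 L ÷ 1000 = 11.04 mg
Tris base: 103 mmol/L × 121.1 g/mol × 2.437 L ÷ 1000 = 30.40 g
L-cysteine hydrochloride: 0.602 g/L × 2.437 L = 1.47 g
L-arginine hydrochloride: 3.97 mmol/L × 210.66 g/mol × 2.437 L ÷ 1000 = 2.04 g

nicotinic acid 18.66 mg; Tricine 32.40 g; manganese chloride tetrahydrate 11.04 mg; Tris base 30.40 g; L-cysteine hydrochloride 1.47 g; L-arginine hydrochloride 2.04 g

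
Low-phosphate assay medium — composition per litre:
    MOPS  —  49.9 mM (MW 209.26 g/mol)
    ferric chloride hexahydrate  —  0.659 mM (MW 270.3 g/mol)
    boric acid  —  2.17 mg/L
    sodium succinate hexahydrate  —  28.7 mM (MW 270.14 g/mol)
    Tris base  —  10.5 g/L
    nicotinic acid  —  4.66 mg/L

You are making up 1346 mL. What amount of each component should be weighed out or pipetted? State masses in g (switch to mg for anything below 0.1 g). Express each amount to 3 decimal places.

Target volume = 1346 mL = 1.346 L.
MOPS: 49.9 mmol/L × 209.26 g/mol × 1.346 L ÷ 1000 = 14.055 g
ferric chloride hexahydrate: 0.659 mmol/L × 270.3 g/mol × 1.346 L ÷ 1000 = 0.240 g
boric acid: 2.17 mg/L × 1.346 L = 2.921 mg
sodium succinate hexahydrate: 28.7 mmol/L × 270.14 g/mol × 1.346 L ÷ 1000 = 10.436 g
Tris base: 10.5 g/L × 1.346 L = 14.133 g
nicotinic acid: 4.66 mg/L × 1.346 L = 6.272 mg

MOPS 14.055 g; ferric chloride hexahydrate 0.240 g; boric acid 2.921 mg; sodium succinate hexahydrate 10.436 g; Tris base 14.133 g; nicotinic acid 6.272 mg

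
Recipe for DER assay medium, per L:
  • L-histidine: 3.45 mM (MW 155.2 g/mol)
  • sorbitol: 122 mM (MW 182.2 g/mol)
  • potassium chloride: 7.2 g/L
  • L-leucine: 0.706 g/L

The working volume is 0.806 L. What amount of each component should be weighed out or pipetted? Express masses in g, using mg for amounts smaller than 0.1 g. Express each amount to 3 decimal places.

L-histidine 0.432 g; sorbitol 17.916 g; potassium chloride 5.803 g; L-leucine 0.569 g

Working volume: 0.806 L.
L-histidine: 3.45 mmol/L × 155.2 g/mol × 0.806 L ÷ 1000 = 0.432 g
sorbitol: 122 mmol/L × 182.2 g/mol × 0.806 L ÷ 1000 = 17.916 g
potassium chloride: 7.2 g/L × 0.806 L = 5.803 g
L-leucine: 0.706 g/L × 0.806 L = 0.569 g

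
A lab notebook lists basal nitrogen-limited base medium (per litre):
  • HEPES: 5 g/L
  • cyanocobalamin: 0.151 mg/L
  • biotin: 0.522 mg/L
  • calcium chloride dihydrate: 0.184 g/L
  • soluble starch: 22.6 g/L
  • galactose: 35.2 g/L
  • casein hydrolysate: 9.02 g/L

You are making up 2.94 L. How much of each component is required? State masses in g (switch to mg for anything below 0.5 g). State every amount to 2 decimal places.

HEPES 14.70 g; cyanocobalamin 0.44 mg; biotin 1.53 mg; calcium chloride dihydrate 0.54 g; soluble starch 66.44 g; galactose 103.49 g; casein hydrolysate 26.52 g

Working volume: 2.94 L.
HEPES: 5 g/L × 2.94 L = 14.70 g
cyanocobalamin: 0.151 mg/L × 2.94 L = 0.44 mg
biotin: 0.522 mg/L × 2.94 L = 1.53 mg
calcium chloride dihydrate: 0.184 g/L × 2.94 L = 0.54 g
soluble starch: 22.6 g/L × 2.94 L = 66.44 g
galactose: 35.2 g/L × 2.94 L = 103.49 g
casein hydrolysate: 9.02 g/L × 2.94 L = 26.52 g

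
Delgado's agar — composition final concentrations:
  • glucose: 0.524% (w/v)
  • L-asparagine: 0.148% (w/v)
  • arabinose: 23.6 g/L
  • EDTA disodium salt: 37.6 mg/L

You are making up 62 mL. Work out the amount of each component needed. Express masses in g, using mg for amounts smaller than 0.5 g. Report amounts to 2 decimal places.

Working volume: 62 mL = 0.062 L.
glucose: 0.524% w/v = 5.24 g/L → 5.24 × 0.062 L = 0.32488 g = 324.88 mg
L-asparagine: 0.148 g per 100 mL × 62 mL ÷ 100 = 0.09176 g = 91.76 mg
arabinose: 23.6 g/L × 0.062 L = 1.46 g
EDTA disodium salt: 37.6 mg/L × 0.062 L = 2.33 mg

glucose 324.88 mg; L-asparagine 91.76 mg; arabinose 1.46 g; EDTA disodium salt 2.33 mg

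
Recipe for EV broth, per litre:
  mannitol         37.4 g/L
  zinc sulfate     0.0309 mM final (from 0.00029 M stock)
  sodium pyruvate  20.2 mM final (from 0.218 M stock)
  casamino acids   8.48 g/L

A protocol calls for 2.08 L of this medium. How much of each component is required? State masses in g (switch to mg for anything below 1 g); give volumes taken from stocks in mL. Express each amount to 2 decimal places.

mannitol 77.79 g; zinc sulfate 221.63 mL; sodium pyruvate 192.73 mL; casamino acids 17.64 g

Scale factor relative to 1 L: 2.08.
mannitol: 37.4 g/L × 2.08 L = 77.79 g
zinc sulfate: C1V1 = C2V2 → 0.0309 mM × 2080 mL ÷ 0.29 mM = 221.63 mL
sodium pyruvate: V = C2·V2/C1 = 20.2 mM × 2080 mL ÷ 218 mM = 192.73 mL
casamino acids: 8.48 g/L × 2.08 L = 17.64 g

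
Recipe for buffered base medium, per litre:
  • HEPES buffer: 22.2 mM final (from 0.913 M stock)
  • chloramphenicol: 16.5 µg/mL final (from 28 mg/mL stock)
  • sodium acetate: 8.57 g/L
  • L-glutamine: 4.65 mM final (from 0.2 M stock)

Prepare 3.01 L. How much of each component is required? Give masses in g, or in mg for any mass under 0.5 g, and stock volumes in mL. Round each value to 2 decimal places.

HEPES buffer 73.19 mL; chloramphenicol 1.77 mL; sodium acetate 25.80 g; L-glutamine 69.98 mL

Working volume: 3.01 L.
HEPES buffer: dilute stock: 22.2 mM × 3010 mL ÷ 913 mM = 73.19 mL
chloramphenicol: dilute stock: 16.5 µg/mL × 3010 mL ÷ 28000 µg/mL = 1.77 mL
sodium acetate: 8.57 g/L × 3.01 L = 25.80 g
L-glutamine: V = C2·V2/C1 = 4.65 mM × 3010 mL ÷ 200 mM = 69.98 mL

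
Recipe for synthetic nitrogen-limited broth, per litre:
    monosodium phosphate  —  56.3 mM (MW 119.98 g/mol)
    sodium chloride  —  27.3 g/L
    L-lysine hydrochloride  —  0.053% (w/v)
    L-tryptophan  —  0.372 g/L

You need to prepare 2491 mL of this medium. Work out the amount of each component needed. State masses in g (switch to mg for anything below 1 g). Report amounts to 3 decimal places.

monosodium phosphate 16.826 g; sodium chloride 68.004 g; L-lysine hydrochloride 1.320 g; L-tryptophan 926.652 mg

Working volume: 2491 mL = 2.491 L.
monosodium phosphate: 56.3 mmol/L × 119.98 g/mol × 2.491 L ÷ 1000 = 16.826 g
sodium chloride: 27.3 g/L × 2.491 L = 68.004 g
L-lysine hydrochloride: 0.053% w/v = 0.53 g/L → 0.53 × 2.491 L = 1.320 g
L-tryptophan: 0.372 g/L × 2.491 L = 0.926652 g = 926.652 mg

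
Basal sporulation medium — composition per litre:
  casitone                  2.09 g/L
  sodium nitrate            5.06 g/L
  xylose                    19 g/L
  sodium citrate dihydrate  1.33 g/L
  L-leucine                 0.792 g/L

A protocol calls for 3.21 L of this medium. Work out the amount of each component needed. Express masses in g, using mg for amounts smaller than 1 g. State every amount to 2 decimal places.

Working volume: 3.21 L.
casitone: 2.09 g/L × 3.21 L = 6.71 g
sodium nitrate: 5.06 g/L × 3.21 L = 16.24 g
xylose: 19 g/L × 3.21 L = 60.99 g
sodium citrate dihydrate: 1.33 g/L × 3.21 L = 4.27 g
L-leucine: 0.792 g/L × 3.21 L = 2.54 g

casitone 6.71 g; sodium nitrate 16.24 g; xylose 60.99 g; sodium citrate dihydrate 4.27 g; L-leucine 2.54 g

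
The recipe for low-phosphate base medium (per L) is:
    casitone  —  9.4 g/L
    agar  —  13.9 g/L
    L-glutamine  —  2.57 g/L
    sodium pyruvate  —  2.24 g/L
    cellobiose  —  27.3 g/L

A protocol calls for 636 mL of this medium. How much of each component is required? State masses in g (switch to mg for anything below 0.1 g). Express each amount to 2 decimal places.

Target volume = 636 mL = 0.636 L.
casitone: 9.4 g/L × 0.636 L = 5.98 g
agar: 13.9 g/L × 0.636 L = 8.84 g
L-glutamine: 2.57 g/L × 0.636 L = 1.63 g
sodium pyruvate: 2.24 g/L × 0.636 L = 1.42 g
cellobiose: 27.3 g/L × 0.636 L = 17.36 g

casitone 5.98 g; agar 8.84 g; L-glutamine 1.63 g; sodium pyruvate 1.42 g; cellobiose 17.36 g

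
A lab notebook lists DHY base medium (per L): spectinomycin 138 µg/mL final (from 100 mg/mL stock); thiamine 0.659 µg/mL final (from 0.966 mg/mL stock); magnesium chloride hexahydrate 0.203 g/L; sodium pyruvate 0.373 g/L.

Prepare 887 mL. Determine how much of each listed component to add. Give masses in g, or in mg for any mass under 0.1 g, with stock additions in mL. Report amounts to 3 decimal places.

Target volume = 887 mL = 0.887 L.
spectinomycin: C1V1 = C2V2 → 138 µg/mL × 887 mL ÷ 100000 µg/mL = 1.224 mL
thiamine: C1V1 = C2V2 → 0.659 µg/mL × 887 mL ÷ 966 µg/mL = 0.605 mL
magnesium chloride hexahydrate: 0.203 g/L × 0.887 L = 0.180 g
sodium pyruvate: 0.373 g/L × 0.887 L = 0.331 g

spectinomycin 1.224 mL; thiamine 0.605 mL; magnesium chloride hexahydrate 0.180 g; sodium pyruvate 0.331 g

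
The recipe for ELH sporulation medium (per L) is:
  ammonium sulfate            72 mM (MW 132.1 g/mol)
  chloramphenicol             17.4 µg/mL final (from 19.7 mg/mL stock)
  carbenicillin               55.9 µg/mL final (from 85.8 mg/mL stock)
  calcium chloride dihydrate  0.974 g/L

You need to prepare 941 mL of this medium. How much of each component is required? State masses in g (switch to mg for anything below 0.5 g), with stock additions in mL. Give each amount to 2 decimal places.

ammonium sulfate 8.95 g; chloramphenicol 0.83 mL; carbenicillin 0.61 mL; calcium chloride dihydrate 0.92 g

Scale factor relative to 1 L: 0.941.
ammonium sulfate: 72 mmol/L × 132.1 g/mol × 0.941 L ÷ 1000 = 8.95 g
chloramphenicol: dilute stock: 17.4 µg/mL × 941 mL ÷ 19700 µg/mL = 0.83 mL
carbenicillin: V = C2·V2/C1 = 55.9 µg/mL × 941 mL ÷ 85800 µg/mL = 0.61 mL
calcium chloride dihydrate: 0.974 g/L × 0.941 L = 0.92 g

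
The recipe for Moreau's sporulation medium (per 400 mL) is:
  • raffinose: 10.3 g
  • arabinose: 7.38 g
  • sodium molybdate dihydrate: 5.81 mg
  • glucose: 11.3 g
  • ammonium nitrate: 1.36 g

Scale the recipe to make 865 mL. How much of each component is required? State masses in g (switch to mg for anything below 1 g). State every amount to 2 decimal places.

raffinose 22.27 g; arabinose 15.96 g; sodium molybdate dihydrate 12.56 mg; glucose 24.44 g; ammonium nitrate 2.94 g

Scale factor = 865 mL / 400 mL = 2.1625.
raffinose: 10.3 g × (865 mL / 400 mL) = 22.27 g
arabinose: 7.38 g × (865 mL / 400 mL) = 15.96 g
sodium molybdate dihydrate: 5.81 mg × (865 mL / 400 mL) = 12.56 mg
glucose: 11.3 g × (865 mL / 400 mL) = 24.44 g
ammonium nitrate: 1.36 g × (865 mL / 400 mL) = 2.94 g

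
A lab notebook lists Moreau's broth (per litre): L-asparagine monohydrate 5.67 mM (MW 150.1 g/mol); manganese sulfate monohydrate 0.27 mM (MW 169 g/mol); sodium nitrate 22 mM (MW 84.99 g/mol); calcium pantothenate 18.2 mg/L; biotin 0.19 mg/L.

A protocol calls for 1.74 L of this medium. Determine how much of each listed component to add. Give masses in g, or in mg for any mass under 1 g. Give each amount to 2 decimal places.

L-asparagine monohydrate 1.48 g; manganese sulfate monohydrate 79.40 mg; sodium nitrate 3.25 g; calcium pantothenate 31.67 mg; biotin 0.33 mg

Scale factor relative to 1 L: 1.74.
L-asparagine monohydrate: 5.67 mmol/L × 150.1 g/mol × 1.74 L ÷ 1000 = 1.48 g
manganese sulfate monohydrate: 0.27 mmol/L × 169 mg/mmol × 1.74 L = 79.40 mg
sodium nitrate: 22 mmol/L × 84.99 g/mol × 1.74 L ÷ 1000 = 3.25 g
calcium pantothenate: 18.2 mg/L × 1.74 L = 31.67 mg
biotin: 0.19 mg/L × 1.74 L = 0.33 mg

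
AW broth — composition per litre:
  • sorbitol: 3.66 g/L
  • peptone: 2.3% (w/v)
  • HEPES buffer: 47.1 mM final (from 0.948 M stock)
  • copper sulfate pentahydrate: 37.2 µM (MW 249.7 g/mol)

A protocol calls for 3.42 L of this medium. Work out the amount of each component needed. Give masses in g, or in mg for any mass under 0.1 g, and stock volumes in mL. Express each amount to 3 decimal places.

sorbitol 12.517 g; peptone 78.660 g; HEPES buffer 169.918 mL; copper sulfate pentahydrate 31.768 mg

Working volume: 3.42 L.
sorbitol: 3.66 g/L × 3.42 L = 12.517 g
peptone: 2.3% w/v = 23 g/L → 23 × 3.42 L = 78.660 g
HEPES buffer: V = C2·V2/C1 = 47.1 mM × 3420 mL ÷ 948 mM = 169.918 mL
copper sulfate pentahydrate: 37.2 µmol/L × 249.7 g/mol × 3.42 L ÷ 1000 = 31.768 mg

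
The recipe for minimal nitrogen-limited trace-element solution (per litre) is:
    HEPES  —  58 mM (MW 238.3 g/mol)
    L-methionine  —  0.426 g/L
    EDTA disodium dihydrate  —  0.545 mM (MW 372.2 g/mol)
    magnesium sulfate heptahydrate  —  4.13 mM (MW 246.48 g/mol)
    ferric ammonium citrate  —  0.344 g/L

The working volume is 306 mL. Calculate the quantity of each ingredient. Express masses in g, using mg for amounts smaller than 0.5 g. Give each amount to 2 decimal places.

HEPES 4.23 g; L-methionine 130.36 mg; EDTA disodium dihydrate 62.07 mg; magnesium sulfate heptahydrate 311.50 mg; ferric ammonium citrate 105.26 mg

Scale factor relative to 1 L: 0.306.
HEPES: 58 mmol/L × 238.3 g/mol × 0.306 L ÷ 1000 = 4.23 g
L-methionine: 0.426 g/L × 0.306 L = 0.130356 g = 130.36 mg
EDTA disodium dihydrate: 0.545 mmol/L × 372.2 mg/mmol × 0.306 L = 62.07 mg
magnesium sulfate heptahydrate: 4.13 mmol/L × 246.48 mg/mmol × 0.306 L = 311.50 mg
ferric ammonium citrate: 0.344 g/L × 0.306 L = 0.105264 g = 105.26 mg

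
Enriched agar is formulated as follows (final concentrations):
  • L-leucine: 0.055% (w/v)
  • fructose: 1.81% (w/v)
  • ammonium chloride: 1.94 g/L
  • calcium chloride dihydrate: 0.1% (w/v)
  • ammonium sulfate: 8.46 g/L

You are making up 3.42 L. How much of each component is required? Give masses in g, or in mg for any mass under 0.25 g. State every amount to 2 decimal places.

Scale factor relative to 1 L: 3.42.
L-leucine: 0.055 g per 100 mL × 3420 mL ÷ 100 = 1.88 g
fructose: 1.81 g per 100 mL × 3420 mL ÷ 100 = 61.90 g
ammonium chloride: 1.94 g/L × 3.42 L = 6.63 g
calcium chloride dihydrate: 0.1% w/v = 1 g/L → 1 × 3.42 L = 3.42 g
ammonium sulfate: 8.46 g/L × 3.42 L = 28.93 g

L-leucine 1.88 g; fructose 61.90 g; ammonium chloride 6.63 g; calcium chloride dihydrate 3.42 g; ammonium sulfate 28.93 g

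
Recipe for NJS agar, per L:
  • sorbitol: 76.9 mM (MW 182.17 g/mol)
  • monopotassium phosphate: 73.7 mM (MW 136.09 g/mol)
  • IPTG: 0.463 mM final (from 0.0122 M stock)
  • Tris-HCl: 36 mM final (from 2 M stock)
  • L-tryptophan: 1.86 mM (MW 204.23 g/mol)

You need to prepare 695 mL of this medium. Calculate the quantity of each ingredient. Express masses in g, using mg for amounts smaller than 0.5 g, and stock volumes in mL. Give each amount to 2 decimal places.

sorbitol 9.74 g; monopotassium phosphate 6.97 g; IPTG 26.38 mL; Tris-HCl 12.51 mL; L-tryptophan 264.01 mg

Working volume: 695 mL = 0.695 L.
sorbitol: 76.9 mmol/L × 182.17 g/mol × 0.695 L ÷ 1000 = 9.74 g
monopotassium phosphate: 73.7 mmol/L × 136.09 g/mol × 0.695 L ÷ 1000 = 6.97 g
IPTG: C1V1 = C2V2 → 0.463 mM × 695 mL ÷ 12.2 mM = 26.38 mL
Tris-HCl: C1V1 = C2V2 → 36 mM × 695 mL ÷ 2000 mM = 12.51 mL
L-tryptophan: 1.86 mmol/L × 204.23 mg/mmol × 0.695 L = 264.01 mg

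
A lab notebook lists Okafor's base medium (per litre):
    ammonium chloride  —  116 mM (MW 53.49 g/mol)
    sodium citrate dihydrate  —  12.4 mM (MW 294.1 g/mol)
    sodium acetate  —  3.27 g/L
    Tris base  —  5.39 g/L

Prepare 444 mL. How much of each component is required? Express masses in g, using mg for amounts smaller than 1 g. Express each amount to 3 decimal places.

Working volume: 444 mL = 0.444 L.
ammonium chloride: 116 mmol/L × 53.49 g/mol × 0.444 L ÷ 1000 = 2.755 g
sodium citrate dihydrate: 12.4 mmol/L × 294.1 g/mol × 0.444 L ÷ 1000 = 1.619 g
sodium acetate: 3.27 g/L × 0.444 L = 1.452 g
Tris base: 5.39 g/L × 0.444 L = 2.393 g

ammonium chloride 2.755 g; sodium citrate dihydrate 1.619 g; sodium acetate 1.452 g; Tris base 2.393 g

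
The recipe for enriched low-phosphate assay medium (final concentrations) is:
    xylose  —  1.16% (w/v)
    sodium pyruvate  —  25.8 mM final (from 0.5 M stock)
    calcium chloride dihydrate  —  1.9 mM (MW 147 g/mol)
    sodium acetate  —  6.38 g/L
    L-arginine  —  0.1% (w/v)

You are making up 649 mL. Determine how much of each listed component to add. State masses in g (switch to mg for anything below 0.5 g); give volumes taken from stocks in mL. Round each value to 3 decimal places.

Working volume: 649 mL = 0.649 L.
xylose: 1.16% w/v = 11.6 g/L → 11.6 × 0.649 L = 7.528 g
sodium pyruvate: C1V1 = C2V2 → 25.8 mM × 649 mL ÷ 500 mM = 33.488 mL
calcium chloride dihydrate: 1.9 mmol/L × 147 mg/mmol × 0.649 L = 181.266 mg
sodium acetate: 6.38 g/L × 0.649 L = 4.141 g
L-arginine: 0.1 g per 100 mL × 649 mL ÷ 100 = 0.649 g

xylose 7.528 g; sodium pyruvate 33.488 mL; calcium chloride dihydrate 181.266 mg; sodium acetate 4.141 g; L-arginine 0.649 g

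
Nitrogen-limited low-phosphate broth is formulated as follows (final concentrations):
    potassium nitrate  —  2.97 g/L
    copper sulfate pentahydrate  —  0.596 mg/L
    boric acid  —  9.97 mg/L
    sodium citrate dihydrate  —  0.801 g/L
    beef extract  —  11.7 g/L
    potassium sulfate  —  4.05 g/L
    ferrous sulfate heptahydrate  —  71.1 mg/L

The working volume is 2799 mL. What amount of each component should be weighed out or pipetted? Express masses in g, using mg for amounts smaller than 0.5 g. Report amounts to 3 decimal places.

potassium nitrate 8.313 g; copper sulfate pentahydrate 1.668 mg; boric acid 27.906 mg; sodium citrate dihydrate 2.242 g; beef extract 32.748 g; potassium sulfate 11.336 g; ferrous sulfate heptahydrate 199.009 mg

Working volume: 2799 mL = 2.799 L.
potassium nitrate: 2.97 g/L × 2.799 L = 8.313 g
copper sulfate pentahydrate: 0.596 mg/L × 2.799 L = 1.668 mg
boric acid: 9.97 mg/L × 2.799 L = 27.906 mg
sodium citrate dihydrate: 0.801 g/L × 2.799 L = 2.242 g
beef extract: 11.7 g/L × 2.799 L = 32.748 g
potassium sulfate: 4.05 g/L × 2.799 L = 11.336 g
ferrous sulfate heptahydrate: 71.1 mg/L × 2.799 L = 199.009 mg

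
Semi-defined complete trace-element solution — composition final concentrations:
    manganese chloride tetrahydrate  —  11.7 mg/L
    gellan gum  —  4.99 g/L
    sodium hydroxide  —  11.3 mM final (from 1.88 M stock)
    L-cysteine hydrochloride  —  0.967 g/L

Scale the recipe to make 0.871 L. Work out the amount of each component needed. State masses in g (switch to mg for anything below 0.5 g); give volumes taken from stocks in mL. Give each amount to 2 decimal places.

Scale factor relative to 1 L: 0.871.
manganese chloride tetrahydrate: 11.7 mg/L × 0.871 L = 10.19 mg
gellan gum: 4.99 g/L × 0.871 L = 4.35 g
sodium hydroxide: C1V1 = C2V2 → 11.3 mM × 871 mL ÷ 1880 mM = 5.24 mL
L-cysteine hydrochloride: 0.967 g/L × 0.871 L = 0.84 g

manganese chloride tetrahydrate 10.19 mg; gellan gum 4.35 g; sodium hydroxide 5.24 mL; L-cysteine hydrochloride 0.84 g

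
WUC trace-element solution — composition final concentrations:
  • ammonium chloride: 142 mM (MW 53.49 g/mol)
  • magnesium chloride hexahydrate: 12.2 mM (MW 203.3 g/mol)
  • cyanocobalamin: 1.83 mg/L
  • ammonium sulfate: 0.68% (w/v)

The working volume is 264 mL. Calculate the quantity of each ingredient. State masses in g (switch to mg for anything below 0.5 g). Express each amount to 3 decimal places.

Working volume: 264 mL = 0.264 L.
ammonium chloride: 142 mmol/L × 53.49 g/mol × 0.264 L ÷ 1000 = 2.005 g
magnesium chloride hexahydrate: 12.2 mmol/L × 203.3 g/mol × 0.264 L ÷ 1000 = 0.655 g
cyanocobalamin: 1.83 mg/L × 0.264 L = 0.483 mg
ammonium sulfate: 0.68 g per 100 mL × 264 mL ÷ 100 = 1.795 g

ammonium chloride 2.005 g; magnesium chloride hexahydrate 0.655 g; cyanocobalamin 0.483 mg; ammonium sulfate 1.795 g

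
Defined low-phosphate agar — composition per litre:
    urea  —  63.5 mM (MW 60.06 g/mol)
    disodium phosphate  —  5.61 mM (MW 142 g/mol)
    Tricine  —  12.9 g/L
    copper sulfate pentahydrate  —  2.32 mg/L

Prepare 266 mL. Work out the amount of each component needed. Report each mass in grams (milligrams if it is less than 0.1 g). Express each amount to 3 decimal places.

urea 1.014 g; disodium phosphate 0.212 g; Tricine 3.431 g; copper sulfate pentahydrate 0.617 mg

Target volume = 266 mL = 0.266 L.
urea: 63.5 mmol/L × 60.06 g/mol × 0.266 L ÷ 1000 = 1.014 g
disodium phosphate: 5.61 mmol/L × 142 g/mol × 0.266 L ÷ 1000 = 0.212 g
Tricine: 12.9 g/L × 0.266 L = 3.431 g
copper sulfate pentahydrate: 2.32 mg/L × 0.266 L = 0.617 mg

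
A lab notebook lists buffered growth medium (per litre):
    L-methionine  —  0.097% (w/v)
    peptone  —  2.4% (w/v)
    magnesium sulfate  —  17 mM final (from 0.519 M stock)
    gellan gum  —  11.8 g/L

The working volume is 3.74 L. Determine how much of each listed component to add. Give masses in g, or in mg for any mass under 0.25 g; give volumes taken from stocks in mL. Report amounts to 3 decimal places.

Scale factor relative to 1 L: 3.74.
L-methionine: 0.097% w/v = 0.97 g/L → 0.97 × 3.74 L = 3.628 g
peptone: 2.4 g per 100 mL × 3740 mL ÷ 100 = 89.760 g
magnesium sulfate: dilute stock: 17 mM × 3740 mL ÷ 519 mM = 122.505 mL
gellan gum: 11.8 g/L × 3.74 L = 44.132 g

L-methionine 3.628 g; peptone 89.760 g; magnesium sulfate 122.505 mL; gellan gum 44.132 g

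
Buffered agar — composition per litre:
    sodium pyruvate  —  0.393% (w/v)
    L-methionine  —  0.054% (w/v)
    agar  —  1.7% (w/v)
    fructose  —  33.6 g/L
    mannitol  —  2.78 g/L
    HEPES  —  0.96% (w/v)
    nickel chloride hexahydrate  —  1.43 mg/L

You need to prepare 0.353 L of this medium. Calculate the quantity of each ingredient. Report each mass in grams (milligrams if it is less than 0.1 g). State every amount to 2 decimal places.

sodium pyruvate 1.39 g; L-methionine 0.19 g; agar 6.00 g; fructose 11.86 g; mannitol 0.98 g; HEPES 3.39 g; nickel chloride hexahydrate 0.50 mg

Working volume: 0.353 L.
sodium pyruvate: 0.393 g per 100 mL × 353 mL ÷ 100 = 1.39 g
L-methionine: 0.054 g per 100 mL × 353 mL ÷ 100 = 0.19 g
agar: 1.7 g per 100 mL × 353 mL ÷ 100 = 6.00 g
fructose: 33.6 g/L × 0.353 L = 11.86 g
mannitol: 2.78 g/L × 0.353 L = 0.98 g
HEPES: 0.96% w/v = 9.6 g/L → 9.6 × 0.353 L = 3.39 g
nickel chloride hexahydrate: 1.43 mg/L × 0.353 L = 0.50 mg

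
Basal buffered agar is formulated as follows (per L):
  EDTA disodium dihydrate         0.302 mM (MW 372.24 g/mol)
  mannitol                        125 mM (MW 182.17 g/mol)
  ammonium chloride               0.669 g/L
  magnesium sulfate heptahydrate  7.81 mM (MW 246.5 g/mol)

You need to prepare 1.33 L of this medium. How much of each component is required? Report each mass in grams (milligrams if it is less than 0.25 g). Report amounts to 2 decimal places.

Working volume: 1.33 L.
EDTA disodium dihydrate: 0.302 mmol/L × 372.24 mg/mmol × 1.33 L = 149.51 mg
mannitol: 125 mmol/L × 182.17 g/mol × 1.33 L ÷ 1000 = 30.29 g
ammonium chloride: 0.669 g/L × 1.33 L = 0.89 g
magnesium sulfate heptahydrate: 7.81 mmol/L × 246.5 g/mol × 1.33 L ÷ 1000 = 2.56 g

EDTA disodium dihydrate 149.51 mg; mannitol 30.29 g; ammonium chloride 0.89 g; magnesium sulfate heptahydrate 2.56 g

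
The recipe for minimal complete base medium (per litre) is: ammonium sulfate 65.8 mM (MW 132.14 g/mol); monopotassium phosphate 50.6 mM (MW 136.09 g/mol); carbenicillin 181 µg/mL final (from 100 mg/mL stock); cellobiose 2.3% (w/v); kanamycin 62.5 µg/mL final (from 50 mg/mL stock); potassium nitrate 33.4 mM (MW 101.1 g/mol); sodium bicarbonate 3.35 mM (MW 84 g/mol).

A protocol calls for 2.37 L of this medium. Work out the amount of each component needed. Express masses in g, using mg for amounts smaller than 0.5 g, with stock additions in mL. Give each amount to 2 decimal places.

ammonium sulfate 20.61 g; monopotassium phosphate 16.32 g; carbenicillin 4.29 mL; cellobiose 54.51 g; kanamycin 2.96 mL; potassium nitrate 8.00 g; sodium bicarbonate 0.67 g

Scale factor relative to 1 L: 2.37.
ammonium sulfate: 65.8 mmol/L × 132.14 g/mol × 2.37 L ÷ 1000 = 20.61 g
monopotassium phosphate: 50.6 mmol/L × 136.09 g/mol × 2.37 L ÷ 1000 = 16.32 g
carbenicillin: V = C2·V2/C1 = 181 µg/mL × 2370 mL ÷ 100000 µg/mL = 4.29 mL
cellobiose: 2.3% w/v = 23 g/L → 23 × 2.37 L = 54.51 g
kanamycin: C1V1 = C2V2 → 62.5 µg/mL × 2370 mL ÷ 50000 µg/mL = 2.96 mL
potassium nitrate: 33.4 mmol/L × 101.1 g/mol × 2.37 L ÷ 1000 = 8.00 g
sodium bicarbonate: 3.35 mmol/L × 84 g/mol × 2.37 L ÷ 1000 = 0.67 g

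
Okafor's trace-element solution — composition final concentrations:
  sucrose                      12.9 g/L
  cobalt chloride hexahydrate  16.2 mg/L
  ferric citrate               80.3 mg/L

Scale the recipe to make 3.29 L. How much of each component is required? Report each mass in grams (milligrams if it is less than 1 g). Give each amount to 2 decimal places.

sucrose 42.44 g; cobalt chloride hexahydrate 53.30 mg; ferric citrate 264.19 mg

Working volume: 3.29 L.
sucrose: 12.9 g/L × 3.29 L = 42.44 g
cobalt chloride hexahydrate: 16.2 mg/L × 3.29 L = 53.30 mg
ferric citrate: 80.3 mg/L × 3.29 L = 264.19 mg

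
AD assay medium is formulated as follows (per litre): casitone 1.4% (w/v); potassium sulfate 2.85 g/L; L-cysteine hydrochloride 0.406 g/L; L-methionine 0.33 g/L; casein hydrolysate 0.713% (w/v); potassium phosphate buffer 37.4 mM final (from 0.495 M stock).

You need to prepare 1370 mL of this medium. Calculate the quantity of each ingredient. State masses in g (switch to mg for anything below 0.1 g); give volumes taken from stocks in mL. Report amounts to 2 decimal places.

casitone 19.18 g; potassium sulfate 3.90 g; L-cysteine hydrochloride 0.56 g; L-methionine 0.45 g; casein hydrolysate 9.77 g; potassium phosphate buffer 103.51 mL

Working volume: 1370 mL = 1.37 L.
casitone: 1.4 g per 100 mL × 1370 mL ÷ 100 = 19.18 g
potassium sulfate: 2.85 g/L × 1.37 L = 3.90 g
L-cysteine hydrochloride: 0.406 g/L × 1.37 L = 0.56 g
L-methionine: 0.33 g/L × 1.37 L = 0.45 g
casein hydrolysate: 0.713 g per 100 mL × 1370 mL ÷ 100 = 9.77 g
potassium phosphate buffer: dilute stock: 37.4 mM × 1370 mL ÷ 495 mM = 103.51 mL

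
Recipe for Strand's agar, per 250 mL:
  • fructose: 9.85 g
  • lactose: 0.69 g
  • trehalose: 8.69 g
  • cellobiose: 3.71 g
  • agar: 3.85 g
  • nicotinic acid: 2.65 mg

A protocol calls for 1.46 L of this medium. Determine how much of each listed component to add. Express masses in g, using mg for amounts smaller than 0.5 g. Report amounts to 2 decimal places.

Scale factor = 1460 mL / 250 mL = 5.84.
fructose: 9.85 g × (1460 mL / 250 mL) = 57.52 g
lactose: 0.69 g × (1460 mL / 250 mL) = 4.03 g
trehalose: 8.69 g × (1460 mL / 250 mL) = 50.75 g
cellobiose: 3.71 g × (1460 mL / 250 mL) = 21.67 g
agar: 3.85 g × (1460 mL / 250 mL) = 22.48 g
nicotinic acid: 2.65 mg × (1460 mL / 250 mL) = 15.48 mg

fructose 57.52 g; lactose 4.03 g; trehalose 50.75 g; cellobiose 21.67 g; agar 22.48 g; nicotinic acid 15.48 mg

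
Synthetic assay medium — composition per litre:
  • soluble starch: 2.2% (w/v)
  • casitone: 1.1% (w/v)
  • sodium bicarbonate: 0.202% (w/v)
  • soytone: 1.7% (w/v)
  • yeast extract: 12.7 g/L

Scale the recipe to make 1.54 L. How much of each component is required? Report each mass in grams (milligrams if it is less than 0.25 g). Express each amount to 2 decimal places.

Scale factor relative to 1 L: 1.54.
soluble starch: 2.2% w/v = 22 g/L → 22 × 1.54 L = 33.88 g
casitone: 1.1% w/v = 11 g/L → 11 × 1.54 L = 16.94 g
sodium bicarbonate: 0.202% w/v = 2.02 g/L → 2.02 × 1.54 L = 3.11 g
soytone: 1.7% w/v = 17 g/L → 17 × 1.54 L = 26.18 g
yeast extract: 12.7 g/L × 1.54 L = 19.56 g

soluble starch 33.88 g; casitone 16.94 g; sodium bicarbonate 3.11 g; soytone 26.18 g; yeast extract 19.56 g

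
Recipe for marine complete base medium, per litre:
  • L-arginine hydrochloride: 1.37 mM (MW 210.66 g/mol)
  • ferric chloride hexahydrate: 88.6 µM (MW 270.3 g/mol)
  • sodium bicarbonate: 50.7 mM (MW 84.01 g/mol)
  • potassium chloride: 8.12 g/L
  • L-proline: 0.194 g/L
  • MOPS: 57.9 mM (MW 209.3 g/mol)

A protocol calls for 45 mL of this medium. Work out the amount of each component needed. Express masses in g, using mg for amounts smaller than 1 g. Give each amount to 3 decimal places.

L-arginine hydrochloride 12.987 mg; ferric chloride hexahydrate 1.078 mg; sodium bicarbonate 191.669 mg; potassium chloride 365.400 mg; L-proline 8.730 mg; MOPS 545.331 mg

Scale factor relative to 1 L: 0.045.
L-arginine hydrochloride: 1.37 mmol/L × 210.66 mg/mmol × 0.045 L = 12.987 mg
ferric chloride hexahydrate: 88.6 µmol/L × 270.3 g/mol × 0.045 L ÷ 1000 = 1.078 mg
sodium bicarbonate: 50.7 mmol/L × 84.01 mg/mmol × 0.045 L = 191.669 mg
potassium chloride: 8.12 g/L × 0.045 L = 0.3654 g = 365.400 mg
L-proline: 0.194 g/L × 0.045 L = 0.00873 g = 8.730 mg
MOPS: 57.9 mmol/L × 209.3 mg/mmol × 0.045 L = 545.331 mg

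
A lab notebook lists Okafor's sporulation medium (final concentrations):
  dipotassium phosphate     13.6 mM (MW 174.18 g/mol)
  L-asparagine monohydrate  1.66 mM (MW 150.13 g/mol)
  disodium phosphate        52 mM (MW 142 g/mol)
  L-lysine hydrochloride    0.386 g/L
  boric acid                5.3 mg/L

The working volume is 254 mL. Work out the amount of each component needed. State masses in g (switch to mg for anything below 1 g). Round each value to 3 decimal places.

dipotassium phosphate 601.687 mg; L-asparagine monohydrate 63.301 mg; disodium phosphate 1.876 g; L-lysine hydrochloride 98.044 mg; boric acid 1.346 mg

Target volume = 254 mL = 0.254 L.
dipotassium phosphate: 13.6 mmol/L × 174.18 mg/mmol × 0.254 L = 601.687 mg
L-asparagine monohydrate: 1.66 mmol/L × 150.13 mg/mmol × 0.254 L = 63.301 mg
disodium phosphate: 52 mmol/L × 142 g/mol × 0.254 L ÷ 1000 = 1.876 g
L-lysine hydrochloride: 0.386 g/L × 0.254 L = 0.098044 g = 98.044 mg
boric acid: 5.3 mg/L × 0.254 L = 1.346 mg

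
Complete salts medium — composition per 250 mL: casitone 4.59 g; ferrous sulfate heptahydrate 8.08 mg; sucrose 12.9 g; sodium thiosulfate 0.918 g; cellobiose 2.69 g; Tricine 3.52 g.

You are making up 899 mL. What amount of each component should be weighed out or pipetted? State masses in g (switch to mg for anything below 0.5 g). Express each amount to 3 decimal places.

Ratio of target to recipe volume: 899 / 250 = 3.596.
casitone: 4.59 g × (899 mL / 250 mL) = 16.506 g
ferrous sulfate heptahydrate: 8.08 mg × (899 mL / 250 mL) = 29.056 mg
sucrose: 12.9 g × (899 mL / 250 mL) = 46.388 g
sodium thiosulfate: 0.918 g × (899 mL / 250 mL) = 3.301 g
cellobiose: 2.69 g × (899 mL / 250 mL) = 9.673 g
Tricine: 3.52 g × (899 mL / 250 mL) = 12.658 g

casitone 16.506 g; ferrous sulfate heptahydrate 29.056 mg; sucrose 46.388 g; sodium thiosulfate 3.301 g; cellobiose 9.673 g; Tricine 12.658 g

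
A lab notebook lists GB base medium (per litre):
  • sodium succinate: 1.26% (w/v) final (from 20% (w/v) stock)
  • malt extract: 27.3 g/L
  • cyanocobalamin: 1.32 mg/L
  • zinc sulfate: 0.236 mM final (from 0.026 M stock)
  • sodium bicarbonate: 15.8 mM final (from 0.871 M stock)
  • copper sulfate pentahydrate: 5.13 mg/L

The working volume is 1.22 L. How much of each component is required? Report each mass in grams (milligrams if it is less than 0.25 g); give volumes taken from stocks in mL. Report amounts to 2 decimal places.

Working volume: 1.22 L.
sodium succinate: C1V1 = C2V2 → 1.26% ÷ 20% × 1220 mL = 76.86 mL
malt extract: 27.3 g/L × 1.22 L = 33.31 g
cyanocobalamin: 1.32 mg/L × 1.22 L = 1.61 mg
zinc sulfate: V = C2·V2/C1 = 0.236 mM × 1220 mL ÷ 26 mM = 11.07 mL
sodium bicarbonate: V = C2·V2/C1 = 15.8 mM × 1220 mL ÷ 871 mM = 22.13 mL
copper sulfate pentahydrate: 5.13 mg/L × 1.22 L = 6.26 mg

sodium succinate 76.86 mL; malt extract 33.31 g; cyanocobalamin 1.61 mg; zinc sulfate 11.07 mL; sodium bicarbonate 22.13 mL; copper sulfate pentahydrate 6.26 mg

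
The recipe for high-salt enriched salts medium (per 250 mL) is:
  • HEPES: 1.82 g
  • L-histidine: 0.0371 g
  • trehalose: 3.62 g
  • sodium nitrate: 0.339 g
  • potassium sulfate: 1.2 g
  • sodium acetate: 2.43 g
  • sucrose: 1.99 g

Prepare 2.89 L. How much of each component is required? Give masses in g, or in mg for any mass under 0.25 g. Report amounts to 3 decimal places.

Scale factor = 2890 mL / 250 mL = 11.56.
HEPES: 1.82 g × (2890 mL / 250 mL) = 21.039 g
L-histidine: 0.0371 g × (2890 mL / 250 mL) = 0.429 g
trehalose: 3.62 g × (2890 mL / 250 mL) = 41.847 g
sodium nitrate: 0.339 g × (2890 mL / 250 mL) = 3.919 g
potassium sulfate: 1.2 g × (2890 mL / 250 mL) = 13.872 g
sodium acetate: 2.43 g × (2890 mL / 250 mL) = 28.091 g
sucrose: 1.99 g × (2890 mL / 250 mL) = 23.004 g

HEPES 21.039 g; L-histidine 0.429 g; trehalose 41.847 g; sodium nitrate 3.919 g; potassium sulfate 13.872 g; sodium acetate 28.091 g; sucrose 23.004 g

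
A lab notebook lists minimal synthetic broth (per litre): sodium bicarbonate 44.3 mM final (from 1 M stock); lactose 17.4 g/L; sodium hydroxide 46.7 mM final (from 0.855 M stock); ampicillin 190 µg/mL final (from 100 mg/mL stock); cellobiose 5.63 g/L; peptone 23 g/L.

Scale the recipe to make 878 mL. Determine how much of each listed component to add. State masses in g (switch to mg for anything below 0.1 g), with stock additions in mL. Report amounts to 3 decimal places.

sodium bicarbonate 38.895 mL; lactose 15.277 g; sodium hydroxide 47.956 mL; ampicillin 1.668 mL; cellobiose 4.943 g; peptone 20.194 g

Scale factor relative to 1 L: 0.878.
sodium bicarbonate: C1V1 = C2V2 → 44.3 mM × 878 mL ÷ 1000 mM = 38.895 mL
lactose: 17.4 g/L × 0.878 L = 15.277 g
sodium hydroxide: C1V1 = C2V2 → 46.7 mM × 878 mL ÷ 855 mM = 47.956 mL
ampicillin: dilute stock: 190 µg/mL × 878 mL ÷ 100000 µg/mL = 1.668 mL
cellobiose: 5.63 g/L × 0.878 L = 4.943 g
peptone: 23 g/L × 0.878 L = 20.194 g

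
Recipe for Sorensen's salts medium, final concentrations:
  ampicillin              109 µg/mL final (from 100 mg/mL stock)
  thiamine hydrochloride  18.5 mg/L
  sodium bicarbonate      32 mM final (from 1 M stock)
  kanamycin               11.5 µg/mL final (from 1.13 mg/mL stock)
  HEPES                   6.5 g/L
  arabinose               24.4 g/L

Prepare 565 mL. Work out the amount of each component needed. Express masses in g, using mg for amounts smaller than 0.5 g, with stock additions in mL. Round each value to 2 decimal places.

Working volume: 565 mL = 0.565 L.
ampicillin: V = C2·V2/C1 = 109 µg/mL × 565 mL ÷ 100000 µg/mL = 0.62 mL
thiamine hydrochloride: 18.5 mg/L × 0.565 L = 10.45 mg
sodium bicarbonate: C1V1 = C2V2 → 32 mM × 565 mL ÷ 1000 mM = 18.08 mL
kanamycin: C1V1 = C2V2 → 11.5 µg/mL × 565 mL ÷ 1130 µg/mL = 5.75 mL
HEPES: 6.5 g/L × 0.565 L = 3.67 g
arabinose: 24.4 g/L × 0.565 L = 13.79 g

ampicillin 0.62 mL; thiamine hydrochloride 10.45 mg; sodium bicarbonate 18.08 mL; kanamycin 5.75 mL; HEPES 3.67 g; arabinose 13.79 g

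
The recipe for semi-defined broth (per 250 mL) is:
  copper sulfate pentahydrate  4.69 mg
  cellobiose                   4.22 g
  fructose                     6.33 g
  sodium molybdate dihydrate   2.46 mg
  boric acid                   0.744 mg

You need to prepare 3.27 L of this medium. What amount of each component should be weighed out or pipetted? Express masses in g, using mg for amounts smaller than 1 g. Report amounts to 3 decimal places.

Ratio of target to recipe volume: 3270 / 250 = 13.08.
copper sulfate pentahydrate: 4.69 mg × (3270 mL / 250 mL) = 61.345 mg
cellobiose: 4.22 g × (3270 mL / 250 mL) = 55.198 g
fructose: 6.33 g × (3270 mL / 250 mL) = 82.796 g
sodium molybdate dihydrate: 2.46 mg × (3270 mL / 250 mL) = 32.177 mg
boric acid: 0.744 mg × (3270 mL / 250 mL) = 9.732 mg

copper sulfate pentahydrate 61.345 mg; cellobiose 55.198 g; fructose 82.796 g; sodium molybdate dihydrate 32.177 mg; boric acid 9.732 mg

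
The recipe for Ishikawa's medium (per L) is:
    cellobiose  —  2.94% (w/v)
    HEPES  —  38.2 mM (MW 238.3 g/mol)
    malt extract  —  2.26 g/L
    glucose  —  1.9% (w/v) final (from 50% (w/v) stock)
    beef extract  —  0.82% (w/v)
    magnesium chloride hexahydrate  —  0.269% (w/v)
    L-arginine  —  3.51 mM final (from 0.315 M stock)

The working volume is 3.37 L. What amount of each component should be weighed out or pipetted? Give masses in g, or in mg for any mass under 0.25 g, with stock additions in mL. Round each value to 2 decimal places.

cellobiose 99.08 g; HEPES 30.68 g; malt extract 7.62 g; glucose 128.06 mL; beef extract 27.63 g; magnesium chloride hexahydrate 9.07 g; L-arginine 37.55 mL

Scale factor relative to 1 L: 3.37.
cellobiose: 2.94 g per 100 mL × 3370 mL ÷ 100 = 99.08 g
HEPES: 38.2 mmol/L × 238.3 g/mol × 3.37 L ÷ 1000 = 30.68 g
malt extract: 2.26 g/L × 3.37 L = 7.62 g
glucose: C1V1 = C2V2 → 1.9% ÷ 50% × 3370 mL = 128.06 mL
beef extract: 0.82% w/v = 8.2 g/L → 8.2 × 3.37 L = 27.63 g
magnesium chloride hexahydrate: 0.269% w/v = 2.69 g/L → 2.69 × 3.37 L = 9.07 g
L-arginine: C1V1 = C2V2 → 3.51 mM × 3370 mL ÷ 315 mM = 37.55 mL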